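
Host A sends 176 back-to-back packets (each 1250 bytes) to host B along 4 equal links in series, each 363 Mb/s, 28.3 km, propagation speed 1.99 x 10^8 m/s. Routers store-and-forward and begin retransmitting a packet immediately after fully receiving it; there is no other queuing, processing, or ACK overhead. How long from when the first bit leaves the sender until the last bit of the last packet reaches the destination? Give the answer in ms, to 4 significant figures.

5.500 ms

Per-hop transmission t_tx = L/R = 10000/363000000 = 0.0275482 ms.
Per-hop propagation t_prop = 28300/199000000 = 0.142211 ms.
Pipeline fill: first packet needs 4·t_tx to clear all hops; remaining 175 packets each add one t_tx.
Total = (4+176-1)·t_tx + 4·t_prop = 179·0.0275482 + 4·0.142211 = 5.500 ms.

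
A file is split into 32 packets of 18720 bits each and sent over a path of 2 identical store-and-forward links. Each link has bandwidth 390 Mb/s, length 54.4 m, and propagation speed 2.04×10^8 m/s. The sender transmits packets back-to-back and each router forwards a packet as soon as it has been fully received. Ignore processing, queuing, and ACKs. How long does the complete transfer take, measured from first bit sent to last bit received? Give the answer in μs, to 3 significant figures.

Per-hop transmission t_tx = L/R = 18720/390000000 = 48 μs.
Per-hop propagation t_prop = 54.4/204000000 = 0.266667 μs.
Pipeline fill: first packet needs 2·t_tx to clear all hops; remaining 31 packets each add one t_tx.
Total = (2+32-1)·t_tx + 2·t_prop = 33·48 + 2·0.266667 = 1580 μs.

1580 μs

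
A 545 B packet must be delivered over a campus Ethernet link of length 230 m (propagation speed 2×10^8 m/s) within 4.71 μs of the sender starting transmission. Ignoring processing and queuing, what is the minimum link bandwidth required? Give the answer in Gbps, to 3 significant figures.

L = 4360 bits.
Propagation delay = 230 / 200000000 = 1.15 μs.
Transmission budget = 4.71 − 1.15 = 3.56 μs.
R ≥ L / t_tx = 4360 bits / 3.56e-06 s = 1.22 Gbps.

1.22 Gbps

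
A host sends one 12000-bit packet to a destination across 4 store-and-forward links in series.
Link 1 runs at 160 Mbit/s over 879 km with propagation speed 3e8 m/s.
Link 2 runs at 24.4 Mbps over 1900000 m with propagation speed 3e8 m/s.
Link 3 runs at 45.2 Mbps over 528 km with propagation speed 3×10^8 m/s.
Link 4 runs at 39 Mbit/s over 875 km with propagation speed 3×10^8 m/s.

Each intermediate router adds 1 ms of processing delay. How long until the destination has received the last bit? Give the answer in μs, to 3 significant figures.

18100 μs

Transmission delays (L/R per hop): 75, 491.803, 265.487, 307.692 μs; sum = 1139.98 μs.
Propagation delays (d/s per hop): 2930, 6333.33, 1760, 2916.67 μs; sum = 13940 μs.
Processing at 3 router(s): 3 × 1 ms = 3000 μs.
End-to-end = 18100 μs.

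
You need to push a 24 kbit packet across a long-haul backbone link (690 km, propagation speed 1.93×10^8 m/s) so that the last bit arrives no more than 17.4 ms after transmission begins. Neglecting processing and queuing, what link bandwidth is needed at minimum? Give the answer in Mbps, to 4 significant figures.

1.736 Mbps

Propagation delay = 690000 / 193000000 = 3.57513 ms.
Transmission budget = 17.4 − 3.57513 = 13.8249 ms.
R ≥ L / t_tx = 24000 bits / 0.0138249 s = 1.736 Mbps.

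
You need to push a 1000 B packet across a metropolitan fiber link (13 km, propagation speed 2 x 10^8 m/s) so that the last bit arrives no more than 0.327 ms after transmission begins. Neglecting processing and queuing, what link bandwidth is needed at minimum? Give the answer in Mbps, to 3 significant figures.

30.5 Mbps

L = 8000 bits.
Propagation delay = 13000 / 200000000 = 0.065 ms.
Transmission budget = 0.327 − 0.065 = 0.262 ms.
R ≥ L / t_tx = 8000 bits / 0.000262 s = 30.5 Mbps.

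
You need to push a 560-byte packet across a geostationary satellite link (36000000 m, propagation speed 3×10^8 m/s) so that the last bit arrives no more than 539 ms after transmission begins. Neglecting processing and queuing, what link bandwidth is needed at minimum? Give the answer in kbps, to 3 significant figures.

10.7 kbps

L = 4480 bits.
Propagation delay = 36000000 / 300000000 = 120 ms.
Transmission budget = 539 − 120 = 419 ms.
R ≥ L / t_tx = 4480 bits / 0.419 s = 10.7 kbps.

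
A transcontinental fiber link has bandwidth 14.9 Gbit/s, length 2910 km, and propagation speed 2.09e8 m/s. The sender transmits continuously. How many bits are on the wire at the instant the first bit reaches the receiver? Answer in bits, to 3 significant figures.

Propagation delay = 2910000 / 209000000 = 0.0139234 s.
BDP = R × t_prop = 14900000000 × 0.0139234 = 207459000 bits.

207000000 bits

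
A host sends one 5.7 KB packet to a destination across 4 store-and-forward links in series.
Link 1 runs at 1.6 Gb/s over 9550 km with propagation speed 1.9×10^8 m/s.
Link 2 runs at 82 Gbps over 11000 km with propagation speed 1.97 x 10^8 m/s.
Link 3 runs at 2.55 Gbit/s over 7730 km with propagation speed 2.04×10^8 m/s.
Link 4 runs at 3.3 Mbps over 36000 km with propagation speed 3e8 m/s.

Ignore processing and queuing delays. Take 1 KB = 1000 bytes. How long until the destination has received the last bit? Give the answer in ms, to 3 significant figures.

278 ms

L = 45600 bits.
Transmission delays (L/R per hop): 0.0285, 0.000556098, 0.0178824, 13.8182 ms; sum = 13.8651 ms.
Propagation delays (d/s per hop): 50.2632, 55.8376, 37.8922, 120 ms; sum = 263.993 ms.
End-to-end = 278 ms.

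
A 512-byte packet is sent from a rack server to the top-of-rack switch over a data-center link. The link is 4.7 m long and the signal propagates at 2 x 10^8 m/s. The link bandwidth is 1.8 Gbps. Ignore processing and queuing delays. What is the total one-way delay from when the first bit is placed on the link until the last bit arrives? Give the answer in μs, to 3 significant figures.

2.30 μs

L = 512 × 8 = 4096 bits.
Transmission delay = L/R = 4096 / 1800000000 = 2.27556 μs.
Propagation delay = d/s = 4.7 m / 200000000 m/s = 0.0235 μs.
Total = 2.30 μs.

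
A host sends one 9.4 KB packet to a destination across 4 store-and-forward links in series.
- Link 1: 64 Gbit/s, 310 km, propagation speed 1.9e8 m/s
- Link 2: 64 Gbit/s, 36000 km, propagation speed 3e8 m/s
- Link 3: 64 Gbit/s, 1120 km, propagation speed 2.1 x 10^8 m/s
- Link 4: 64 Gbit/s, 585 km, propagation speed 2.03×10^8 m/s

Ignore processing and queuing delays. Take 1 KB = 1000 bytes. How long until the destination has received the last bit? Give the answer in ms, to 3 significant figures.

130 ms

L = 75200 bits.
Transmission delay per hop = L/R = 75200/64000000000 = 0.001175 ms; 4 hops → 0.0047 ms.
Propagation delays (d/s per hop): 1.63158, 120, 5.33333, 2.88177 ms; sum = 129.847 ms.
End-to-end = 130 ms.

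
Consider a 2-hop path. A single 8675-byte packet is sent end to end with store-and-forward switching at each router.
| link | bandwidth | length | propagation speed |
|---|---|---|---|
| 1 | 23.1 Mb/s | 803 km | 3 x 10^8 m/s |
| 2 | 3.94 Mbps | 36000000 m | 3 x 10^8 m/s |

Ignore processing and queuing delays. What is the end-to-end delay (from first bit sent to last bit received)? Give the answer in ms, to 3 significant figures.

L = 8675 × 8 = 69400 bits.
Transmission delays (L/R per hop): 3.00433, 17.6142 ms; sum = 20.6185 ms.
Propagation delays (d/s per hop): 2.67667, 120 ms; sum = 122.677 ms.
End-to-end = 143 ms.

143 ms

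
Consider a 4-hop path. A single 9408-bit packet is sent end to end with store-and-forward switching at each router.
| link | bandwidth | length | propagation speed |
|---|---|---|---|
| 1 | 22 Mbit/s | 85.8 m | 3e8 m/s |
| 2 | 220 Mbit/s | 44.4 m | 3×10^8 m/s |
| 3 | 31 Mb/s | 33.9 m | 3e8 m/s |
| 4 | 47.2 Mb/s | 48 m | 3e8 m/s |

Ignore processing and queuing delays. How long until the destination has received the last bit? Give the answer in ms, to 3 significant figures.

Transmission delays (L/R per hop): 0.427636, 0.0427636, 0.303484, 0.199322 ms; sum = 0.973206 ms.
Propagation delays (d/s per hop): 0.000286, 0.000148, 0.000113, 0.00016 ms; sum = 0.000707 ms.
End-to-end = 0.974 ms.

0.974 ms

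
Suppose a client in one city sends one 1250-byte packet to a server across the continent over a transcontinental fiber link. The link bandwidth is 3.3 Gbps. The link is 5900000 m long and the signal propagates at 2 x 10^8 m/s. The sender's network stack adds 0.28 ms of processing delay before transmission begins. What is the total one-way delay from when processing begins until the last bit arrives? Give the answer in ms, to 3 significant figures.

29.8 ms

L = 1250 × 8 = 10000 bits.
Transmission delay = L/R = 10000 / 3300000000 = 0.0030303 ms.
Propagation delay = d/s = 5900000 m / 200000000 m/s = 29.5 ms.
Plus processing delay 0.28 ms = 0.28 ms.
Total = 29.8 ms.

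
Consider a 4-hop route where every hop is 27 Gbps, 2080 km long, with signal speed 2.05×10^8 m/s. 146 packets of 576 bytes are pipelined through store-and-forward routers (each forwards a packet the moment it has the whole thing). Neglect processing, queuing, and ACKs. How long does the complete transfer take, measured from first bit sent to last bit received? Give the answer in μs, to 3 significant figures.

40600 μs

Per-hop transmission t_tx = L/R = 4608/27000000000 = 0.170667 μs.
Per-hop propagation t_prop = 2080000/2.05e+08 = 10146.3 μs.
Pipeline fill: first packet needs 4·t_tx to clear all hops; remaining 145 packets each add one t_tx.
Total = (4+146-1)·t_tx + 4·t_prop = 149·0.170667 + 4·10146.3 = 40600 μs.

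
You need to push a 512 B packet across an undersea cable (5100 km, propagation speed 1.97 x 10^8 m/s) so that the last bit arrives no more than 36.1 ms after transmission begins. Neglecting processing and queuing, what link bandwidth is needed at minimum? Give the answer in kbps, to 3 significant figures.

401 kbps

L = 4096 bits.
Propagation delay = 5100000 / 197000000 = 25.8883 ms.
Transmission budget = 36.1 − 25.8883 = 10.2117 ms.
R ≥ L / t_tx = 4096 bits / 0.0102117 s = 401 kbps.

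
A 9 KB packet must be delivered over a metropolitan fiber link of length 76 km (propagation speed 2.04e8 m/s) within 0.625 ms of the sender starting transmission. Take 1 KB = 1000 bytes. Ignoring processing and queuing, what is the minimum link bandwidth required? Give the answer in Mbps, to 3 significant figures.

L = 72000 bits.
Propagation delay = 76000 / 204000000 = 0.372549 ms.
Transmission budget = 0.625 − 0.372549 = 0.252451 ms.
R ≥ L / t_tx = 72000 bits / 0.000252451 s = 285 Mbps.

285 Mbps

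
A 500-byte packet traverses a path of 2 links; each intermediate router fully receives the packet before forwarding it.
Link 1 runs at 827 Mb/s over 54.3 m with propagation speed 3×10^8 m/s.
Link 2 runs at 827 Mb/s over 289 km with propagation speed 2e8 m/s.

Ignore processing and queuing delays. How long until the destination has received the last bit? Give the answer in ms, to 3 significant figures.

L = 500 × 8 = 4000 bits.
Transmission delay per hop = L/R = 4000/827000000 = 0.00483676 ms; 2 hops → 0.00967352 ms.
Propagation delays (d/s per hop): 0.000181, 1.445 ms; sum = 1.44518 ms.
End-to-end = 1.45 ms.

1.45 ms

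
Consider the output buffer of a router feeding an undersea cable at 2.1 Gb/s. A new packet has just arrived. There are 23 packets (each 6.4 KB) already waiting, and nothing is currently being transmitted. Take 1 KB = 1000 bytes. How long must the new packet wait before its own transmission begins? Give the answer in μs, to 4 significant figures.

Each queued packet: L/R = 51200/2100000000 = 24.381 μs.
23 queued → 560.762 μs.
Queuing delay = 560.8 μs.

560.8 μs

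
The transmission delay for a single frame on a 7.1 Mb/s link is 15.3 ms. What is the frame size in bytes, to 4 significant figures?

13580 bytes

L = R × t_tx = 7100000 b/s × 0.0153 s = 108630 bits.
In bytes: 108630 / 8 = 13580 bytes.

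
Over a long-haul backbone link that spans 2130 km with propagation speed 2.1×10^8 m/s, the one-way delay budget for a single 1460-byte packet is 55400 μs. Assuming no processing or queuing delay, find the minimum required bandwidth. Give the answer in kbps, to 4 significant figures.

L = 11680 bits.
Propagation delay = 2130000 / 210000000 = 10142.9 μs.
Transmission budget = 55400 − 10142.9 = 45257.1 μs.
R ≥ L / t_tx = 11680 bits / 0.0452571 s = 258.1 kbps.

258.1 kbps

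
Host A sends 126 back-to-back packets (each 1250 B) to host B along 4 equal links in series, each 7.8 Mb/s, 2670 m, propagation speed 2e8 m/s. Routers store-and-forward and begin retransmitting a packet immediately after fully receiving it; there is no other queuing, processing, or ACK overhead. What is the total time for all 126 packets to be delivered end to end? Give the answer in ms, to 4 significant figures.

Per-hop transmission t_tx = L/R = 10000/7800000 = 1.28205 ms.
Per-hop propagation t_prop = 2670/200000000 = 0.01335 ms.
Pipeline fill: first packet needs 4·t_tx to clear all hops; remaining 125 packets each add one t_tx.
Total = (4+126-1)·t_tx + 4·t_prop = 129·1.28205 + 4·0.01335 = 165.4 ms.

165.4 ms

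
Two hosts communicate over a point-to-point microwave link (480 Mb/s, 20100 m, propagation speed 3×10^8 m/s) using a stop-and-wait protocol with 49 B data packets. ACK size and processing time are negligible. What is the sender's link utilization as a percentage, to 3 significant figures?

t_tx = L/R = 392/480000000 = 8.16667e-07 s.
t_prop = 20100/300000000 = 6.7e-05 s; RTT = 0.000134 s.
Cycle = t_tx + RTT = 0.000134817 s.
Utilization = t_tx / cycle = 8.16667e-07/0.000134817 = 0.606 %.

0.606 %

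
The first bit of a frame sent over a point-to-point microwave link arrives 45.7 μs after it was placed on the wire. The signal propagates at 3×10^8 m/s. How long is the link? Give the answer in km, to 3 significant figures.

13.7 km

d = s × t_prop = 300000000 × 4.57e-05 = 13.7 km.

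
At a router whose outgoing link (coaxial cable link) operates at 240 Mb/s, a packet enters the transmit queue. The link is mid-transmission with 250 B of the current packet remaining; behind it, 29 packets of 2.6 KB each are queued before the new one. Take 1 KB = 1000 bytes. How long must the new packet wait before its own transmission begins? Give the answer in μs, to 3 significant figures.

2520 μs

Each queued packet: L/R = 20800/240000000 = 86.6667 μs.
29 queued → 2513.33 μs.
Plus remaining 2000 bits of current packet: 8.33333 μs.
Queuing delay = 2520 μs.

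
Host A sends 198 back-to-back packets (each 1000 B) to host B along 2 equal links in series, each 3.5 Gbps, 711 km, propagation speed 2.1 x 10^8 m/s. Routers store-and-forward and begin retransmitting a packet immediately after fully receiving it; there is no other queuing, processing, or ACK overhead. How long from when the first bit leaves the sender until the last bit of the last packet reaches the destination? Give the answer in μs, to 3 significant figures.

Per-hop transmission t_tx = L/R = 8000/3500000000 = 2.28571 μs.
Per-hop propagation t_prop = 711000/210000000 = 3385.71 μs.
Pipeline fill: first packet needs 2·t_tx to clear all hops; remaining 197 packets each add one t_tx.
Total = (2+198-1)·t_tx + 2·t_prop = 199·2.28571 + 2·3385.71 = 7230 μs.

7230 μs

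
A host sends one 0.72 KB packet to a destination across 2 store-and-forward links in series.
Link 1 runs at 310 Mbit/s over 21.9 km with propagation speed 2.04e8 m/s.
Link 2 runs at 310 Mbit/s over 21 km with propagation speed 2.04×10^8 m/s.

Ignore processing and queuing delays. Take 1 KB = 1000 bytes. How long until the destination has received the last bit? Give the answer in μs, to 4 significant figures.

247.5 μs

L = 5760 bits.
Transmission delay per hop = L/R = 5760/310000000 = 18.5806 μs; 2 hops → 37.1613 μs.
Propagation delays (d/s per hop): 107.353, 102.941 μs; sum = 210.294 μs.
End-to-end = 247.5 μs.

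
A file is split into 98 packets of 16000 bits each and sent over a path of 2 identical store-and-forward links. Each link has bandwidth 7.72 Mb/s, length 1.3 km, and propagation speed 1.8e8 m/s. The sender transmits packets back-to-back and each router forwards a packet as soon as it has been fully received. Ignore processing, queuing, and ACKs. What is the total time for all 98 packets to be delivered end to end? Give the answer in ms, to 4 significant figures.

205.2 ms

Per-hop transmission t_tx = L/R = 16000/7720000 = 2.07254 ms.
Per-hop propagation t_prop = 1300/180000000 = 0.00722222 ms.
Pipeline fill: first packet needs 2·t_tx to clear all hops; remaining 97 packets each add one t_tx.
Total = (2+98-1)·t_tx + 2·t_prop = 99·2.07254 + 2·0.00722222 = 205.2 ms.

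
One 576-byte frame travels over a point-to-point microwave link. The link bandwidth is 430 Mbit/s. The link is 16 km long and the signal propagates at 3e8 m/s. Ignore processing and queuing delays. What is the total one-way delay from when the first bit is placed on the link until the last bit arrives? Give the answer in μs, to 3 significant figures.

64.0 μs

L = 576 × 8 = 4608 bits.
Transmission delay = L/R = 4608 / 430000000 = 10.7163 μs.
Propagation delay = d/s = 16000 m / 300000000 m/s = 53.3333 μs.
Total = 64.0 μs.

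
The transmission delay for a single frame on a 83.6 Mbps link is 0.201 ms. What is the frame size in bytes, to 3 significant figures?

2100 bytes

L = R × t_tx = 83600000 b/s × 0.000201 s = 16803.6 bits.
In bytes: 16803.6 / 8 = 2100 bytes.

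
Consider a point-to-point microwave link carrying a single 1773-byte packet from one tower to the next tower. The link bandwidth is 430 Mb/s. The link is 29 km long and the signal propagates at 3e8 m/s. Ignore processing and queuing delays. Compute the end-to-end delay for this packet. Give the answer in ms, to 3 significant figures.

L = 1773 × 8 = 14184 bits.
Transmission delay = L/R = 14184 / 430000000 = 0.032986 ms.
Propagation delay = d/s = 29000 m / 300000000 m/s = 0.0966667 ms.
Total = 0.130 ms.

0.130 ms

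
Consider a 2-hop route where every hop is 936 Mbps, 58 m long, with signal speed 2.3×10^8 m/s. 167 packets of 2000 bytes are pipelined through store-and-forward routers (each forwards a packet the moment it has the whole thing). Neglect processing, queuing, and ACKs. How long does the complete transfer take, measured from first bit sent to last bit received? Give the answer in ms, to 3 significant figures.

Per-hop transmission t_tx = L/R = 16000/936000000 = 0.017094 ms.
Per-hop propagation t_prop = 58/2.3e+08 = 0.000252174 ms.
Pipeline fill: first packet needs 2·t_tx to clear all hops; remaining 166 packets each add one t_tx.
Total = (2+167-1)·t_tx + 2·t_prop = 168·0.017094 + 2·0.000252174 = 2.87 ms.

2.87 ms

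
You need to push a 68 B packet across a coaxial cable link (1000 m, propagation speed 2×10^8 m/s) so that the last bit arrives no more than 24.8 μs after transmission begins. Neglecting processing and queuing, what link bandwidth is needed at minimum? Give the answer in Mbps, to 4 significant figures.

27.47 Mbps

L = 544 bits.
Propagation delay = 1000 / 200000000 = 5 μs.
Transmission budget = 24.8 − 5 = 19.8 μs.
R ≥ L / t_tx = 544 bits / 1.98e-05 s = 27.47 Mbps.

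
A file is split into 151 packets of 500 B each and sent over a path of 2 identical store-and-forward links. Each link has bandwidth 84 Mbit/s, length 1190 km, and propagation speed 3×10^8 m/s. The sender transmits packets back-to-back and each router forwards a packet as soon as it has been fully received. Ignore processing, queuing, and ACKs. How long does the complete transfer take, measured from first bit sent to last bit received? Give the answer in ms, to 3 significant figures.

Per-hop transmission t_tx = L/R = 4000/84000000 = 0.047619 ms.
Per-hop propagation t_prop = 1190000/300000000 = 3.96667 ms.
Pipeline fill: first packet needs 2·t_tx to clear all hops; remaining 150 packets each add one t_tx.
Total = (2+151-1)·t_tx + 2·t_prop = 152·0.047619 + 2·3.96667 = 15.2 ms.

15.2 ms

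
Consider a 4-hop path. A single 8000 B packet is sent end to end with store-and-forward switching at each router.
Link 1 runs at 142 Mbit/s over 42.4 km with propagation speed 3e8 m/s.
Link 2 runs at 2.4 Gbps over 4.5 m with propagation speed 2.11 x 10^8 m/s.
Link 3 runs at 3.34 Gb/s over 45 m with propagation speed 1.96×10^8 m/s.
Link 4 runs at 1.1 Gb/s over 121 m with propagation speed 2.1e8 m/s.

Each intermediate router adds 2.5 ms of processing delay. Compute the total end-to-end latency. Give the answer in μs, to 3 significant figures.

8200 μs

L = 8000 × 8 = 64000 bits.
Transmission delays (L/R per hop): 450.704, 26.6667, 19.1617, 58.1818 μs; sum = 554.714 μs.
Propagation delays (d/s per hop): 141.333, 0.021327, 0.229592, 0.57619 μs; sum = 142.16 μs.
Processing at 3 router(s): 3 × 2.5 ms = 7500 μs.
End-to-end = 8200 μs.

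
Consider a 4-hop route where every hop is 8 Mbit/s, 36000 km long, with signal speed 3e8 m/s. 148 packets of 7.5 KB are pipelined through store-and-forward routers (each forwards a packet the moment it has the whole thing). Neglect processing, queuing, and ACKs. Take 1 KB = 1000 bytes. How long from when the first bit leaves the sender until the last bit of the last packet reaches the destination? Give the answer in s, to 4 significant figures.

1.613 s

Per-hop transmission t_tx = L/R = 60000/8000000 = 0.0075 s.
Per-hop propagation t_prop = 36000000/300000000 = 0.12 s.
Pipeline fill: first packet needs 4·t_tx to clear all hops; remaining 147 packets each add one t_tx.
Total = (4+148-1)·t_tx + 4·t_prop = 151·0.0075 + 4·0.12 = 1.613 s.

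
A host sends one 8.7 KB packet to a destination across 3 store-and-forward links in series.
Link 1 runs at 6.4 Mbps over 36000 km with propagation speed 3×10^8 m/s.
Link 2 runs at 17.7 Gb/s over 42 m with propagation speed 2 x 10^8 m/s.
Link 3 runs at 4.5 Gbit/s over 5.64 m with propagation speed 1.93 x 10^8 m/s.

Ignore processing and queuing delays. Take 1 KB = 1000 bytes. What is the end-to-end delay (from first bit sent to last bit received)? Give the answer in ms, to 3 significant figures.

131 ms

L = 69600 bits.
Transmission delays (L/R per hop): 10.875, 0.0039322, 0.0154667 ms; sum = 10.8944 ms.
Propagation delays (d/s per hop): 120, 0.00021, 2.92228e-05 ms; sum = 120 ms.
End-to-end = 131 ms.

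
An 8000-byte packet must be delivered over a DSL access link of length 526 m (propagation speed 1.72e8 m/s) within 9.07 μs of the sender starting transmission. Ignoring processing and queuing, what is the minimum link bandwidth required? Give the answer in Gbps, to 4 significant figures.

10.65 Gbps

L = 64000 bits.
Propagation delay = 526 / 172000000 = 3.05814 μs.
Transmission budget = 9.07 − 3.05814 = 6.01186 μs.
R ≥ L / t_tx = 64000 bits / 6.01186e-06 s = 10.65 Gbps.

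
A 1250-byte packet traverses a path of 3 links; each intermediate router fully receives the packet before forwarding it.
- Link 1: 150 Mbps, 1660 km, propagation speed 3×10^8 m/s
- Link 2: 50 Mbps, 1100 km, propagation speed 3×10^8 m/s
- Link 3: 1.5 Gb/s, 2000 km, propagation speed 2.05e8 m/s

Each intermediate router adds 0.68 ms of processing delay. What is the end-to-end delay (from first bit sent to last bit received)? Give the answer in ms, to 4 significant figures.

20.59 ms

L = 1250 × 8 = 10000 bits.
Transmission delays (L/R per hop): 0.0666667, 0.2, 0.00666667 ms; sum = 0.273333 ms.
Propagation delays (d/s per hop): 5.53333, 3.66667, 9.7561 ms; sum = 18.9561 ms.
Processing at 2 router(s): 2 × 0.68 ms = 1.36 ms.
End-to-end = 20.59 ms.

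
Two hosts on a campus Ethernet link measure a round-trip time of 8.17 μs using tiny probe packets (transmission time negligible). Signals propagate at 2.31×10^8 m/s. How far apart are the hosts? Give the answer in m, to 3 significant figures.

One-way propagation = RTT/2 = 4.085 μs.
d = s × t = 231000000 × 4.085e-06 = 944 m.

944 m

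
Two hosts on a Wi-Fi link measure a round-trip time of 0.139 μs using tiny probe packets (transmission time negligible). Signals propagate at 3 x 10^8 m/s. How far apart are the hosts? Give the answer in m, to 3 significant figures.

20.9 m

One-way propagation = RTT/2 = 0.0695 μs.
d = s × t = 300000000 × 6.95e-08 = 20.9 m.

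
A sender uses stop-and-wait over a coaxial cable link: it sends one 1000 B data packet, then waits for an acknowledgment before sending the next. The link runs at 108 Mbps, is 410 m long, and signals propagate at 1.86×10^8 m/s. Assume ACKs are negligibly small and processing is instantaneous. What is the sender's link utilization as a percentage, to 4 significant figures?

t_tx = L/R = 8000/108000000 = 7.40741e-05 s.
t_prop = 410/186000000 = 2.2043e-06 s; RTT = 4.4086e-06 s.
Cycle = t_tx + RTT = 7.84827e-05 s.
Utilization = t_tx / cycle = 7.40741e-05/7.84827e-05 = 94.38 %.

94.38 %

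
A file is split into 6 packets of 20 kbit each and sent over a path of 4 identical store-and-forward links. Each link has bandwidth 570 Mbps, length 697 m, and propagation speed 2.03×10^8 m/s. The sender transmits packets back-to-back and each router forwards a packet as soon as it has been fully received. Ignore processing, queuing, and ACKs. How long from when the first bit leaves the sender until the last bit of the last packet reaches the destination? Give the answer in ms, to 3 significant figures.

Per-hop transmission t_tx = L/R = 20000/570000000 = 0.0350877 ms.
Per-hop propagation t_prop = 697/2.03e+08 = 0.0034335 ms.
Pipeline fill: first packet needs 4·t_tx to clear all hops; remaining 5 packets each add one t_tx.
Total = (4+6-1)·t_tx + 4·t_prop = 9·0.0350877 + 4·0.0034335 = 0.330 ms.

0.330 ms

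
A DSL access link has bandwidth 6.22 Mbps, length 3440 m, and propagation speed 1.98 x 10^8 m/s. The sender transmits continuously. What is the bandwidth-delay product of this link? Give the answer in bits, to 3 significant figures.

108 bits

Propagation delay = 3440 / 198000000 = 1.73737e-05 s.
BDP = R × t_prop = 6220000 × 1.73737e-05 = 108.065 bits.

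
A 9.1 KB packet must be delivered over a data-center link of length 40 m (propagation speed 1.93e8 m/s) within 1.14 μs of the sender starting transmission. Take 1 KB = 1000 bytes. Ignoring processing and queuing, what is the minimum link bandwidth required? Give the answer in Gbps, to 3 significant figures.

L = 72800 bits.
Propagation delay = 40 / 193000000 = 0.207254 μs.
Transmission budget = 1.14 − 0.207254 = 0.932746 μs.
R ≥ L / t_tx = 72800 bits / 9.32746e-07 s = 78.0 Gbps.

78.0 Gbps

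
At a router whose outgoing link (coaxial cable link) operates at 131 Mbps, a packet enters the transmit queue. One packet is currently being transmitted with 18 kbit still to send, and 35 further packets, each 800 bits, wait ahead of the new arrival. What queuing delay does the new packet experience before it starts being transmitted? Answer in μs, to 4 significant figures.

351.1 μs

Each queued packet: L/R = 800/131000000 = 6.10687 μs.
35 queued → 213.74 μs.
Plus remaining 18000 bits of current packet: 137.405 μs.
Queuing delay = 351.1 μs.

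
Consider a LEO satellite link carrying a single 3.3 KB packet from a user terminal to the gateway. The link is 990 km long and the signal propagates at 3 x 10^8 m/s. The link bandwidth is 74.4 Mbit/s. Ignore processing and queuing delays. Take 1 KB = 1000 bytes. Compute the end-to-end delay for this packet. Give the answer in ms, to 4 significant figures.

L = 26400 bits.
Transmission delay = L/R = 26400 / 74400000 = 0.354839 ms.
Propagation delay = d/s = 990000 m / 300000000 m/s = 3.3 ms.
Total = 3.655 ms.

3.655 ms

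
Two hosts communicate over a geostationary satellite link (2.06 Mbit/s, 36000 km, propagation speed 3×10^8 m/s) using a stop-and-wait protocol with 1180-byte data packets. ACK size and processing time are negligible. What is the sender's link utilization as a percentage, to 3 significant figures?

1.87 %

t_tx = L/R = 9440/2060000 = 0.00458252 s.
t_prop = 36000000/300000000 = 0.12 s; RTT = 0.24 s.
Cycle = t_tx + RTT = 0.244583 s.
Utilization = t_tx / cycle = 0.00458252/0.244583 = 1.87 %.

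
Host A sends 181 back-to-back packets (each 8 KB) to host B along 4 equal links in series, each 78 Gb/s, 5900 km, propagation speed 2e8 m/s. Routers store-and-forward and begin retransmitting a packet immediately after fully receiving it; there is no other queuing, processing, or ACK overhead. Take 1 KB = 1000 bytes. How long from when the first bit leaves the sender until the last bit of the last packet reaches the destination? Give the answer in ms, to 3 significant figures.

118 ms

Per-hop transmission t_tx = L/R = 64000/78000000000 = 0.000820513 ms.
Per-hop propagation t_prop = 5900000/200000000 = 29.5 ms.
Pipeline fill: first packet needs 4·t_tx to clear all hops; remaining 180 packets each add one t_tx.
Total = (4+181-1)·t_tx + 4·t_prop = 184·0.000820513 + 4·29.5 = 118 ms.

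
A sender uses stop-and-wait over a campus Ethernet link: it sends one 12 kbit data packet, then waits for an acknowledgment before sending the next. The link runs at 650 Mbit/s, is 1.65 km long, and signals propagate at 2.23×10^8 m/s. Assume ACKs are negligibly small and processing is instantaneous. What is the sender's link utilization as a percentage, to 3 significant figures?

55.5 %

t_tx = L/R = 12000/650000000 = 1.84615e-05 s.
t_prop = 1650/223000000 = 7.3991e-06 s; RTT = 1.47982e-05 s.
Cycle = t_tx + RTT = 3.32597e-05 s.
Utilization = t_tx / cycle = 1.84615e-05/3.32597e-05 = 55.5 %.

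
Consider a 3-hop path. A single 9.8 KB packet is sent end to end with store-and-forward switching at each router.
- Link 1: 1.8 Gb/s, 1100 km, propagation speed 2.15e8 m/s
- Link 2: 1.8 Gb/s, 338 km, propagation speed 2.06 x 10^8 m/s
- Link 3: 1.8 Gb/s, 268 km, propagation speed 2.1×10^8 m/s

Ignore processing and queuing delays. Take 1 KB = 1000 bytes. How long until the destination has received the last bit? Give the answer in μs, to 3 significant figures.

8160 μs

L = 78400 bits.
Transmission delay per hop = L/R = 78400/1800000000 = 43.5556 μs; 3 hops → 130.667 μs.
Propagation delays (d/s per hop): 5116.28, 1640.78, 1276.19 μs; sum = 8033.25 μs.
End-to-end = 8160 μs.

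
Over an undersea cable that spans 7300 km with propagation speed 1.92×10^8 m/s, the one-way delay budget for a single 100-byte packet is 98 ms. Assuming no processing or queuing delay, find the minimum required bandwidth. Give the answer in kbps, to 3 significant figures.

L = 800 bits.
Propagation delay = 7300000 / 192000000 = 38.0208 ms.
Transmission budget = 98 − 38.0208 = 59.9792 ms.
R ≥ L / t_tx = 800 bits / 0.0599792 s = 13.3 kbps.

13.3 kbps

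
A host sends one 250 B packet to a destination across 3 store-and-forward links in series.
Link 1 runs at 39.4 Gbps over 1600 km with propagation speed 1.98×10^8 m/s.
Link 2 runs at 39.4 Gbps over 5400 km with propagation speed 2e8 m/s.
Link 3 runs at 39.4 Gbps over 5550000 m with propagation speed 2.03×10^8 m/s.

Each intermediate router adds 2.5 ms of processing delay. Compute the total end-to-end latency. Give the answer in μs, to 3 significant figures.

L = 250 × 8 = 2000 bits.
Transmission delay per hop = L/R = 2000/39400000000 = 0.0507614 μs; 3 hops → 0.152284 μs.
Propagation delays (d/s per hop): 8080.81, 27000, 27339.9 μs; sum = 62420.7 μs.
Processing at 2 router(s): 2 × 2.5 ms = 5000 μs.
End-to-end = 67400 μs.

67400 μs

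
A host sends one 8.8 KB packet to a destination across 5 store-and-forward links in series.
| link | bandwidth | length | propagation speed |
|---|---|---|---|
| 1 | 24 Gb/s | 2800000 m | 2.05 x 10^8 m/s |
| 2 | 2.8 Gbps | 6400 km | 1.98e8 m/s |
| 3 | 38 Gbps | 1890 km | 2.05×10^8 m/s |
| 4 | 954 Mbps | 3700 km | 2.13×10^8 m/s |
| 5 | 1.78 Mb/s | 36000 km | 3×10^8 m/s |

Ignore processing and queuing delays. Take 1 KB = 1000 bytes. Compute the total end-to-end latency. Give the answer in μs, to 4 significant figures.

232200 μs

L = 70400 bits.
Transmission delays (L/R per hop): 2.93333, 25.1429, 1.85263, 73.7945, 39550.6 μs; sum = 39654.3 μs.
Propagation delays (d/s per hop): 13658.5, 32323.2, 9219.51, 17370.9, 120000 μs; sum = 192572 μs.
End-to-end = 232200 μs.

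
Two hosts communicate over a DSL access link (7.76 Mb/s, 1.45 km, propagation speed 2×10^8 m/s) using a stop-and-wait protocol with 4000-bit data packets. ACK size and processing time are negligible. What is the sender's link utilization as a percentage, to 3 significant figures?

t_tx = L/R = 4000/7760000 = 0.000515464 s.
t_prop = 1450/200000000 = 7.25e-06 s; RTT = 1.45e-05 s.
Cycle = t_tx + RTT = 0.000529964 s.
Utilization = t_tx / cycle = 0.000515464/0.000529964 = 97.3 %.

97.3 %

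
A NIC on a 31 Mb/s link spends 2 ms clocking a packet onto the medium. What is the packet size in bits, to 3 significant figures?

L = R × t_tx = 31000000 b/s × 0.002 s = 62000 bits.

62000 bits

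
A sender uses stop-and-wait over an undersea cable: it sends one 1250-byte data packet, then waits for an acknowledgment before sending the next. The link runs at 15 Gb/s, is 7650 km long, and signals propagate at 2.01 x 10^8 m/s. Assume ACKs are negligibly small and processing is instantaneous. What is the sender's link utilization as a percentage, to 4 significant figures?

0.0008758 %

t_tx = L/R = 10000/15000000000 = 6.66667e-07 s.
t_prop = 7650000/2.01e+08 = 0.0380597 s; RTT = 0.0761194 s.
Cycle = t_tx + RTT = 0.0761201 s.
Utilization = t_tx / cycle = 6.66667e-07/0.0761201 = 0.0008758 %.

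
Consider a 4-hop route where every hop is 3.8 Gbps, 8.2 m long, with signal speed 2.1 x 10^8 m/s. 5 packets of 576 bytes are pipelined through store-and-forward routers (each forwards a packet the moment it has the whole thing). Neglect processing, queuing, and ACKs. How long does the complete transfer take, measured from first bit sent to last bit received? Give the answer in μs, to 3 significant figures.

9.86 μs

Per-hop transmission t_tx = L/R = 4608/3800000000 = 1.21263 μs.
Per-hop propagation t_prop = 8.2/210000000 = 0.0390476 μs.
Pipeline fill: first packet needs 4·t_tx to clear all hops; remaining 4 packets each add one t_tx.
Total = (4+5-1)·t_tx + 4·t_prop = 8·1.21263 + 4·0.0390476 = 9.86 μs.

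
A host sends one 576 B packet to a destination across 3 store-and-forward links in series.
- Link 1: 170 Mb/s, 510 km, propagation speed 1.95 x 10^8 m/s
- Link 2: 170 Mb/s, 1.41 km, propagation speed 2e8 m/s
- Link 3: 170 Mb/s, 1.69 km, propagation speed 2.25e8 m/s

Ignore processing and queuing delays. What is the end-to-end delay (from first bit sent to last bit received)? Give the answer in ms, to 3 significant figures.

L = 576 × 8 = 4608 bits.
Transmission delay per hop = L/R = 4608/170000000 = 0.0271059 ms; 3 hops → 0.0813176 ms.
Propagation delays (d/s per hop): 2.61538, 0.00705, 0.00751111 ms; sum = 2.62995 ms.
End-to-end = 2.71 ms.

2.71 ms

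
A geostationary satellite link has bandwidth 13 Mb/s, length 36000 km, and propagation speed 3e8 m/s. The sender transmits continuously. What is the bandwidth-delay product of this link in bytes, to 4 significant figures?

195000 bytes

Propagation delay = 36000000 / 300000000 = 0.12 s.
BDP = R × t_prop = 13000000 × 0.12 = 1560000 bits.
In bytes: 1560000/8 = 195000 bytes.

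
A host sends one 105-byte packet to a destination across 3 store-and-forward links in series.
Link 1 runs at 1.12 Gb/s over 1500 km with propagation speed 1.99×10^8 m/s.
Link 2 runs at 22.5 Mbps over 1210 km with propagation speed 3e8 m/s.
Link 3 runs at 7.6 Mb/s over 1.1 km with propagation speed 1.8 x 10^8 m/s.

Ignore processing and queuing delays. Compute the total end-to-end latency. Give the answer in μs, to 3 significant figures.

11700 μs

L = 105 × 8 = 840 bits.
Transmission delays (L/R per hop): 0.75, 37.3333, 110.526 μs; sum = 148.61 μs.
Propagation delays (d/s per hop): 7537.69, 4033.33, 6.11111 μs; sum = 11577.1 μs.
End-to-end = 11700 μs.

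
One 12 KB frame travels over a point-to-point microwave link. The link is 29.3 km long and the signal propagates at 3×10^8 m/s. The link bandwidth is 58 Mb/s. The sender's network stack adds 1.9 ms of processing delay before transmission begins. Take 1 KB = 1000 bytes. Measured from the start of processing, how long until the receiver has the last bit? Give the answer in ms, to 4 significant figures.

L = 96000 bits.
Transmission delay = L/R = 96000 / 58000000 = 1.65517 ms.
Propagation delay = d/s = 29300 m / 300000000 m/s = 0.0976667 ms.
Plus processing delay 1.9 ms = 1.9 ms.
Total = 3.653 ms.

3.653 ms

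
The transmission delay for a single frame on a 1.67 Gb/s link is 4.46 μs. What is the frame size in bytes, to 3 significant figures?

931 bytes

L = R × t_tx = 1670000000 b/s × 4.46e-06 s = 7448.2 bits.
In bytes: 7448.2 / 8 = 931 bytes.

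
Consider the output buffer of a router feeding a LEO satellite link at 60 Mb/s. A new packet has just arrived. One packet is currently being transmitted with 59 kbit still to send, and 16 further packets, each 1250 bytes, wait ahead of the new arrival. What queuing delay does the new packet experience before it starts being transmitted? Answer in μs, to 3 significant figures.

3650 μs

Each queued packet: L/R = 10000/60000000 = 166.667 μs.
16 queued → 2666.67 μs.
Plus remaining 59000 bits of current packet: 983.333 μs.
Queuing delay = 3650 μs.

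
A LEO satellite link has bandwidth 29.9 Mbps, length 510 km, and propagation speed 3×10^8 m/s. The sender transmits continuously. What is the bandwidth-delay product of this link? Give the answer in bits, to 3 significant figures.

50800 bits

Propagation delay = 510000 / 300000000 = 0.0017 s.
BDP = R × t_prop = 29900000 × 0.0017 = 50830 bits.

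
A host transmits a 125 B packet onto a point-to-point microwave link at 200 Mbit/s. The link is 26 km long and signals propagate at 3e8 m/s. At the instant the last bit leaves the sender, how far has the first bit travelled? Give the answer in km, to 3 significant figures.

t_tx = L/R = 1000/200000000 = 5e-06 s.
Distance = s × t_tx = 300000000 × 5e-06 = 1.50 km.

1.50 km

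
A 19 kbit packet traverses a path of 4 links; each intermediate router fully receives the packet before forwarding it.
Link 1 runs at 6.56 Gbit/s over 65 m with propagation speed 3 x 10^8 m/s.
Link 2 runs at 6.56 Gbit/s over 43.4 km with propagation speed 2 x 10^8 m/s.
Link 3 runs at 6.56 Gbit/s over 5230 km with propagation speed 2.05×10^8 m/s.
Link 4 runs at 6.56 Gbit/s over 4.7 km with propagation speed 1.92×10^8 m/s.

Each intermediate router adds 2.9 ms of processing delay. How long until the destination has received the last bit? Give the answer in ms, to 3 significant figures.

34.5 ms

L = 19000 bits.
Transmission delay per hop = L/R = 19000/6560000000 = 0.00289634 ms; 4 hops → 0.0115854 ms.
Propagation delays (d/s per hop): 0.000216667, 0.217, 25.5122, 0.0244792 ms; sum = 25.7539 ms.
Processing at 3 router(s): 3 × 2.9 ms = 8.7 ms.
End-to-end = 34.5 ms.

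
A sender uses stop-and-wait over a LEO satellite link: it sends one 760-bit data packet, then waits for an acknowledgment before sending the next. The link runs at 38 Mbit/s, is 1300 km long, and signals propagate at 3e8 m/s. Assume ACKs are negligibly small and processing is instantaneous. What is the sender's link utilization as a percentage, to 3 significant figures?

0.230 %

t_tx = L/R = 760/38000000 = 2e-05 s.
t_prop = 1300000/300000000 = 0.00433333 s; RTT = 0.00866667 s.
Cycle = t_tx + RTT = 0.00868667 s.
Utilization = t_tx / cycle = 2e-05/0.00868667 = 0.230 %.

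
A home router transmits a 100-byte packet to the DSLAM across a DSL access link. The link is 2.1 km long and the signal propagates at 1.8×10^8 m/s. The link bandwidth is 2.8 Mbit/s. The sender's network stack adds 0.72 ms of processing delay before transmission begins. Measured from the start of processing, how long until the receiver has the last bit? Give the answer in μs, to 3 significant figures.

L = 100 × 8 = 800 bits.
Transmission delay = L/R = 800 / 2800000 = 285.714 μs.
Propagation delay = d/s = 2100 m / 180000000 m/s = 11.6667 μs.
Plus processing delay 0.72 ms = 720 μs.
Total = 1020 μs.

1020 μs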